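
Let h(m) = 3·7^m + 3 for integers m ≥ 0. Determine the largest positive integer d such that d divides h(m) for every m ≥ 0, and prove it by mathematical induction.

Computing the first values: h(0) = 6 and h(1) = 24; gcd(6, 24) = 6, so d ≤ 6.
We prove 6 | 3·7^m + 3 for all m ≥ 0 by induction on m.
Base case (m = 0): h(0) = 6 = 6·(1), so 6 | h(0).
Suppose the result is true for m = j, i.e. 6 | h(j). Then
h(j+1) = 3·7^(j+1) + 3 = 7·(3·7^j + 3) - 18 = 7·h(j) - 18. The first term is divisible by 6 by the inductive hypothesis, and -18 is divisible by 6. Hence 6 | h(j+1).
This completes the induction.
Therefore the largest such d is 6.

d = 6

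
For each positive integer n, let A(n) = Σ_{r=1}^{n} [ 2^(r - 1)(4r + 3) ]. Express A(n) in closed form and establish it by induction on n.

A(n) = 2^n(4n - 1) + 1

We claim A(n) = 2^n(4n - 1) + 1 for all n ≥ 1.
Base step (n = 1): A(1) = 7, and the closed form gives 7. They agree.
Suppose the result is true for n = r, so A(r) = 2^r(4r - 1) + 1.
Then A(r+1) = A(r) + (2^r(4r + 7)) = (2^r(4r - 1) + 1) + (2^r(4r + 7)).
Simplifying, A(r+1) = 8·2^r·r + 6·2^r + 1 = 2^(r+1)(4(r+1) - 1) + 1,
which is the closed form with n = r+1.
Hence, by induction on n, the claim holds for every n ≥ 1.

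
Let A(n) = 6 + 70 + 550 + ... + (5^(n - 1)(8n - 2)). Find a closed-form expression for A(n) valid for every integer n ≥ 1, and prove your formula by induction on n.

A(n) = 5^n(2n - 1) + 1

We claim A(n) = 5^n(2n - 1) + 1 for all n ≥ 1.
When n = 1: A(1) = 6, and the closed form gives 6. They agree.
Suppose the result is true for n = k, so A(k) = 5^k(2k - 1) + 1.
Then A(k+1) = A(k) + (5^k(8k + 6)) = (5^k(2k - 1) + 1) + (5^k(8k + 6)).
Simplifying, A(k+1) = 10·5^k·k + 5·5^k + 1 = 5^(k+1)(2(k+1) - 1) + 1,
which is the closed form with n = k+1.
This completes the induction.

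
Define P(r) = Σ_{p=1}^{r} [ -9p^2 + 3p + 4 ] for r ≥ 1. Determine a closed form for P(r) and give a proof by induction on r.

We claim P(r) = -r(3r^2 + 3r - 4) for all r ≥ 1.
When r = 1: P(1) = -2, and the closed form gives -2. They agree.
Inductive step: suppose the statement holds for some p ≥ 1, so P(p) = p(-3p^2 - 3p + 4).
Then P(p+1) = P(p) + (3p - 9(p + 1)^2 + 7) = (p(-3p^2 - 3p + 4)) + (3p - 9(p + 1)^2 + 7).
Simplifying, P(p+1) = -(p + 1)(3p^2 + 9p + 2) = -(p+1)(3(p+1)^2 + 3(p+1) - 4),
which is the closed form with r = p+1.
By the principle of mathematical induction, the result holds for all r ≥ 1.

P(r) = -r(3r^2 + 3r - 4)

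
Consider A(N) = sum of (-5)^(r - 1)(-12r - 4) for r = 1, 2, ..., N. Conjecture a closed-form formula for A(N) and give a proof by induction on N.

A(N) = (-5)^N(2N + 1) - 1

We claim A(N) = (-5)^N(2N + 1) - 1 for all N ≥ 1.
Base case (N = 1): A(1) = -16, and the closed form gives -16. They agree.
Suppose the result is true for N = r, so A(r) = (-5)^r(2r + 1) - 1.
Then A(r+1) = A(r) + ((-5)^r(-12r - 16)) = ((-5)^r(2r + 1) - 1) + ((-5)^r(-12r - 16)).
Simplifying, A(r+1) = -10(-5)^r·r - 15(-5)^r - 1 = (-5)^(r+1)(2(r+1) + 1) - 1,
which is the closed form with N = r+1.
By the principle of mathematical induction, the result holds for all N ≥ 1.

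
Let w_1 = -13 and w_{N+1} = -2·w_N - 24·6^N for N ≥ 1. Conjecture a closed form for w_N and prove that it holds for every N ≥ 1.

w_N = 5(-2)^(N - 1) - 3·6^N

Computing the first terms: w_1 = -13, w_2 = -118, w_3 = -628. This suggests w_N = 5(-2)^(N - 1) - 3·6^N.
When N = 1: the formula gives -13 = -13 = w_1.
Inductive step: suppose the statement holds for some k ≥ 1, so w_k = 5(-2)^(k - 1) - 3·6^k.
Then w_{k+1} = -2·w_k - 24·6^k = -2·(5(-2)^(k - 1) - 3·6^k) - 24·6^k = 5(-2)^k - 3·6^(k + 1) = 5(-2)^((k+1) - 1) - 3·6^(k+1),
which is the claimed formula at N = k+1.
By the principle of mathematical induction, the result holds for all N ≥ 1.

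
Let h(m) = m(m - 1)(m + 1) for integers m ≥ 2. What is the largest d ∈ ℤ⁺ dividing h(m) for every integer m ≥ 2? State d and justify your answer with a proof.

d = 6

Computing the first values: h(2) = 6 and h(3) = 24; gcd(6, 24) = 6, so d ≤ 6.
We prove 6 | m(m - 1)(m + 1) for all m ≥ 2 by induction on m.
For the base case m = 2: h(2) = 6 = 6·(1), so 6 | h(2).
Inductive step: assume the claim holds for m = i, i.e. 6 | h(i). Then
h(i+1) − h(i) = i·(i+1)·(i+2) − (i-1)·i·(i+1) = i·(i+1)·[(i+2) − (i-1)] = 3·i·(i+1). The product of 2 consecutive integers is divisible by (2)! = 2, so h(i+1) − h(i) is divisible by 3·2 = 6. By the inductive hypothesis 6 | h(i), hence 6 | h(i+1).
Hence, by induction on m, the claim holds for every m ≥ 2.
Therefore the largest such d is 6.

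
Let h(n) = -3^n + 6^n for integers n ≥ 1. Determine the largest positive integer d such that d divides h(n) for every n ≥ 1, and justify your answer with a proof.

Computing the first values: h(1) = 3 and h(2) = 27; gcd(3, 27) = 3, so d ≤ 3.
We prove 3 | -3^n + 6^n for all n ≥ 1 by induction on n.
Base case (n = 1): h(1) = 3 = 3·(1), so 3 | h(1).
Inductive step: suppose the statement holds for some j ≥ 1, i.e. 3 | h(j). Then
6^{j+1} − 3^{j+1} = 6·6^j − 3·3^j = 6·(6^j − 3^j) + (3)·3^j. The first term is divisible by 3 by the inductive hypothesis, and the second term (3)·3^j is divisible by 3 since 3 | 3. Hence 3 | h(j+1).
This completes the induction.
Therefore the largest such d is 3.

d = 3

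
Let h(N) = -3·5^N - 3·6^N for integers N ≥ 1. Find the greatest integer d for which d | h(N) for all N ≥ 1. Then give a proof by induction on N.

Computing the first values: h(1) = -33 and h(2) = -183; gcd(-33, -183) = 3, so d ≤ 3.
We prove 3 | -3·5^N - 3·6^N for all N ≥ 1 by induction on N.
Base case (N = 1): h(1) = -33 = 3·(-11), so 3 | h(1).
For the inductive step, assume it holds for an arbitrary j ≥ 1, i.e. 3 | h(j). Then
h(j+1) − 6·h(j) = (-3·5^(j+1) - 3·6^(j+1)) − 6·(-3·5^j - 3·6^j) = (-3)·5^j·(5 − 6) = (3)·5^j. Since 3 | h(j) by the inductive hypothesis, 3 | 6·h(j); and 3 | 3 since 3 = 3·1. Therefore 3 | h(j+1).
This completes the induction.
Therefore the largest such d is 3.

d = 3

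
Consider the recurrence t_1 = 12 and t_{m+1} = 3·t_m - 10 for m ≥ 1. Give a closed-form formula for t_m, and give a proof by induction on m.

Computing the first terms: t_1 = 12, t_2 = 26, t_3 = 68. This suggests t_m = 7·3^(m - 1) + 5.
Base step (m = 1): the formula gives 12 = 12 = t_1.
Inductive step: suppose the statement holds for some p ≥ 1, so t_p = 7·3^(p - 1) + 5.
Then t_{p+1} = 3·t_p - 10 = 3·(7·3^(p - 1) + 5) - 10 = 7·3^p + 5 = 7·3^((p+1) - 1) + 5,
which is the claimed formula at m = p+1.
By the principle of mathematical induction, the result holds for all m ≥ 1.

t_m = 7·3^(m - 1) + 5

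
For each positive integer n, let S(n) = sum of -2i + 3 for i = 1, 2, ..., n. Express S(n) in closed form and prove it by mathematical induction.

S(n) = -n(n - 2)

We claim S(n) = -n(n - 2) for all n ≥ 1.
For the base case n = 1: S(1) = 1, and the closed form gives 1. They agree.
Suppose the result is true for n = i, so S(i) = i(-i + 2).
Then S(i+1) = S(i) + (-2i + 1) = (i(-i + 2)) + (-2i + 1).
Simplifying, S(i+1) = -(i - 1)(i + 1) = -(i+1)((i+1) - 2),
which is the closed form with n = i+1.
By induction, the statement is established for all n ≥ 1.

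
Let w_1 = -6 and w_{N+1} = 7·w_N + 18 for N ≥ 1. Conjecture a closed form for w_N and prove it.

w_N = -3·7^(N - 1) - 3

Computing the first terms: w_1 = -6, w_2 = -24, w_3 = -150. This suggests w_N = -3·7^(N - 1) - 3.
Base step (N = 1): the formula gives -6 = -6 = w_1.
Inductive step: assume the claim holds for N = j, so w_j = -3·7^(j - 1) - 3.
Then w_{j+1} = 7·w_j + 18 = 7·(-3·7^(j - 1) - 3) + 18 = -3·7^j - 3 = -3·7^((j+1) - 1) - 3,
which is the claimed formula at N = j+1.
This completes the induction.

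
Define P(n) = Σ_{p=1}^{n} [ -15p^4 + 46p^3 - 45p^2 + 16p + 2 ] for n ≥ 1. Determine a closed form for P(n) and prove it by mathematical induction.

We claim P(n) = -n(3n^4 - 4n^3 - 3n^2 + 3n - 3) for all n ≥ 1.
Base step (n = 1): P(1) = 4, and the closed form gives 4. They agree.
Suppose the result is true for n = p, so P(p) = p(-3p^4 + 4p^3 + 3p^2 - 3p + 3).
Then P(p+1) = P(p) + (-15p^4 - 14p^3 + 3p^2 + 4p + 4) = (p(-3p^4 + 4p^3 + 3p^2 - 3p + 3)) + (-15p^4 - 14p^3 + 3p^2 + 4p + 4).
Simplifying, P(p+1) = -(p + 1)(3p^4 + 8p^3 + 3p^2 - 3p - 4) = -(p+1)(3(p+1)^4 - 4(p+1)^3 - 3(p+1)^2 + 3(p+1) - 3),
which is the closed form with n = p+1.
By the principle of mathematical induction, the result holds for all n ≥ 1.

P(n) = -n(3n^4 - 4n^3 - 3n^2 + 3n - 3)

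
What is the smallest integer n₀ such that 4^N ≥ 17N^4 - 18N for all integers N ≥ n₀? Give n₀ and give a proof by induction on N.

n₀ = 9

At N = 8: 65536 < 69488, so the inequality fails and n₀ ≥ 9. We prove 4^N ≥ 17N^4 - 18N for all N ≥ 9.
When N = 9: 4^N = 262144 and 17N^4 - 18N = 111375, so 262144 ≥ 111375.
Inductive step: assume the claim holds for N = p, so 4^p ≥ 17p^4 - 18p.
Then 4^(p + 1) = 4·(4^p) ≥ 4·(17p^4 - 18p).
Also, for p ≥ 9 we have 4·(17p^4 - 18p) ≥ 17(p+1)^4 - 18(p+1), since 4·(17p^4 - 18p) − (17(p+1)^4 - 18(p+1)) = 51p^4 - 68p^3 - 102p^2 - 122p + 1, which is nonnegative for all p ≥ 9.
Combining, 4^(p + 1) ≥ 17(p+1)^4 - 18(p+1).
Hence, by induction on N, the claim holds for every N ≥ 9.
Hence the smallest such n₀ is 9.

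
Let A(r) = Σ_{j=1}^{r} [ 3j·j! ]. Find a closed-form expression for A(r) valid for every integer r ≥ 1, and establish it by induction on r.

A(r) = (3r + 3)r! - 3

We claim A(r) = (3r + 3)r! - 3 for all r ≥ 1.
For the base case r = 1: A(1) = 3, and the closed form gives 3. They agree.
For the inductive step, assume it holds for an arbitrary j ≥ 1, so A(j) = (3j + 3)j! - 3.
Then A(j+1) = A(j) + (3(j + 1)(j + 1)!) = ((3j + 3)j! - 3) + (3(j + 1)(j + 1)!).
Simplifying, A(j+1) = (3(j+1) + 3)(j+1)! - 3,
which is the closed form with r = j+1.
Hence, by induction on r, the claim holds for every r ≥ 1.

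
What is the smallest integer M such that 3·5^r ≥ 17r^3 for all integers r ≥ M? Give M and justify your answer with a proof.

At r = 3: 375 < 459, so the inequality fails and M ≥ 4. We prove 3·5^r ≥ 17r^3 for all r ≥ 4.
Base step (r = 4): 3·5^r = 1875 and 17r^3 = 1088, so 1875 ≥ 1088.
Suppose the result is true for r = i, so 3·5^i ≥ 17i^3.
Then 3·5^(i + 1) = 5·(3·5^i) ≥ 5·(17i^3).
Also, for i ≥ 4 we have 5·(17i^3) ≥ 17(i+1)^3, since 5 ≥ (1 + 1/i)^3 for all i ≥ 4.
Combining, 3·5^(i + 1) ≥ 17(i+1)^3.
This completes the induction.
Hence the smallest such M is 4.

M = 4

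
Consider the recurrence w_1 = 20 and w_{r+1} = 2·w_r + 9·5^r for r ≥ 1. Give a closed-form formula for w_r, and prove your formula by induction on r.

w_r = 5·2^(r - 1) + 3·5^r

Computing the first terms: w_1 = 20, w_2 = 85, w_3 = 395. This suggests w_r = 5·2^(r - 1) + 3·5^r.
Base case (r = 1): the formula gives 20 = 20 = w_1.
Suppose the result is true for r = m, so w_m = 5·2^(m - 1) + 3·5^m.
Then w_{m+1} = 2·w_m + 9·5^m = 2·(5·2^(m - 1) + 3·5^m) + 9·5^m = 5·2^m + 3·5^(m + 1) = 5·2^((m+1) - 1) + 3·5^(m+1),
which is the claimed formula at r = m+1.
Hence, by induction on r, the claim holds for every r ≥ 1.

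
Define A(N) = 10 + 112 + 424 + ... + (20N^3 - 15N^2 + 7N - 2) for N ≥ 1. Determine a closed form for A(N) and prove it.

A(N) = N(5N^3 + 5N^2 + N - 1)

We claim A(N) = N(5N^3 + 5N^2 + N - 1) for all N ≥ 1.
Base step (N = 1): A(1) = 10, and the closed form gives 10. They agree.
For the inductive step, assume it holds for an arbitrary i ≥ 1, so A(i) = i(5i^3 + 5i^2 + i - 1).
Then A(i+1) = A(i) + (20i^3 + 45i^2 + 37i + 10) = (i(5i^3 + 5i^2 + i - 1)) + (20i^3 + 45i^2 + 37i + 10).
Simplifying, A(i+1) = (i + 1)(5i^3 + 20i^2 + 26i + 10) = (i+1)(5(i+1)^3 + 5(i+1)^2 + (i+1) - 1),
which is the closed form with N = i+1.
By induction, the statement is established for all N ≥ 1.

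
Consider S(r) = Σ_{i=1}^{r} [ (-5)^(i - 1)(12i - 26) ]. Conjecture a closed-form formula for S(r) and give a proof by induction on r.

We claim S(r) = 2(-5)^r(-r + 2) - 4 for all r ≥ 1.
Base case (r = 1): S(1) = -14, and the closed form gives -14. They agree.
Inductive step: suppose the statement holds for some i ≥ 1, so S(i) = 2(-5)^i(-i + 2) - 4.
Then S(i+1) = S(i) + ((-5)^i(12i - 14)) = (2(-5)^i(-i + 2) - 4) + ((-5)^i(12i - 14)).
Simplifying, S(i+1) = 10(-5)^i·i - 10(-5)^i - 4 = 2(-5)^(i+1)(-(i+1) + 2) - 4,
which is the closed form with r = i+1.
This completes the induction.

S(r) = 2(-5)^r(-r + 2) - 4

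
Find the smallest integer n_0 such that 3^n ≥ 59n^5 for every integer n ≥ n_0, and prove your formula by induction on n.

n_0 = 17

At n = 16: 43046721 < 61865984, so the inequality fails and n_0 ≥ 17. We prove 3^n ≥ 59n^5 for all n ≥ 17.
For the base case n = 17: 3^n = 129140163 and 59n^5 = 83771563, so 129140163 ≥ 83771563.
For the inductive step, assume it holds for an arbitrary k ≥ 17, so 3^k ≥ 59k^5.
Then 3^(k + 1) = 3·(3^k) ≥ 3·(59k^5).
Also, for k ≥ 17 we have 3·(59k^5) ≥ 59(k+1)^5, since 3 ≥ (1 + 1/k)^5 for all k ≥ 17.
Combining, 3^(k + 1) ≥ 59(k+1)^5.
Hence, by induction on n, the claim holds for every n ≥ 17.
Hence the smallest such n_0 is 17.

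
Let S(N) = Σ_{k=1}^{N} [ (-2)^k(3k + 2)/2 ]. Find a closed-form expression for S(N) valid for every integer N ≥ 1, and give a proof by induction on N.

We claim S(N) = (-2)^N(N + 1) - 1 for all N ≥ 1.
For the base case N = 1: S(1) = -5, and the closed form gives -5. They agree.
Inductive step: suppose the statement holds for some k ≥ 1, so S(k) = (-2)^k(k + 1) - 1.
Then S(k+1) = S(k) + ((-2)^k(-3k - 5)) = ((-2)^k(k + 1) - 1) + ((-2)^k(-3k - 5)).
Simplifying, S(k+1) = -2(-2)^k·k - 4(-2)^k - 1 = (-2)^(k+1)((k+1) + 1) - 1,
which is the closed form with N = k+1.
Hence, by induction on N, the claim holds for every N ≥ 1.

S(N) = (-2)^N(N + 1) - 1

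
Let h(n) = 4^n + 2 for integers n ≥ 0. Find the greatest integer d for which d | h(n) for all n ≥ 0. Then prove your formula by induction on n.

Computing the first values: h(0) = 3 and h(1) = 6; gcd(3, 6) = 3, so d ≤ 3.
We prove 3 | 4^n + 2 for all n ≥ 0 by induction on n.
Base case (n = 0): h(0) = 3 = 3·(1), so 3 | h(0).
Inductive step: assume the claim holds for n = m, i.e. 3 | h(m). Then
h(m+1) = 4^(m+1) + 2 = 4·(4^m + 2) - 6 = 4·h(m) - 6. The first term is divisible by 3 by the inductive hypothesis, and -6 is divisible by 3. Hence 3 | h(m+1).
This completes the induction.
Therefore the largest such d is 3.

d = 3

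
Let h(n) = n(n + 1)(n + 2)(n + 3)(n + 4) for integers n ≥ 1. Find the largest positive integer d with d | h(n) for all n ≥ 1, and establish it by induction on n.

d = 120

Computing the first values: h(1) = 120 and h(2) = 720; gcd(120, 720) = 120, so d ≤ 120.
We prove 120 | n(n + 1)(n + 2)(n + 3)(n + 4) for all n ≥ 1 by induction on n.
When n = 1: h(1) = 120 = 120·(1), so 120 | h(1).
For the inductive step, assume it holds for an arbitrary r ≥ 1, i.e. 120 | h(r). Then
h(r+1) − h(r) = (r+1)·(r+2)·(r+3)·(r+4)·(r+5) − r·(r+1)·(r+2)·(r+3)·(r+4) = (r+1)·(r+2)·(r+3)·(r+4)·[(r+5) − r] = 5·(r+1)·(r+2)·(r+3)·(r+4). The product of 4 consecutive integers is divisible by (4)! = 24, so h(r+1) − h(r) is divisible by 5·24 = 120. By the inductive hypothesis 120 | h(r), hence 120 | h(r+1).
By induction, the statement is established for all n ≥ 1.
Therefore the largest such d is 120.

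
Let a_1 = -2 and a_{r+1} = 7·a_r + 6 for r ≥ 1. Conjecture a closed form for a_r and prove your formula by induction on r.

Computing the first terms: a_1 = -2, a_2 = -8, a_3 = -50. This suggests a_r = -7^(r - 1) - 1.
For the base case r = 1: the formula gives -2 = -2 = a_1.
Inductive step: suppose the statement holds for some i ≥ 1, so a_i = -7^(i - 1) - 1.
Then a_{i+1} = 7·a_i + 6 = 7·(-7^(i - 1) - 1) + 6 = -7^i - 1 = -7^((i+1) - 1) - 1,
which is the claimed formula at r = i+1.
By the principle of mathematical induction, the result holds for all r ≥ 1.

a_r = -7^(r - 1) - 1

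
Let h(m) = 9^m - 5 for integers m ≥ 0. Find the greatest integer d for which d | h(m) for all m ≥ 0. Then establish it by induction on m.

d = 4

Computing the first values: h(0) = -4 and h(1) = 4; gcd(-4, 4) = 4, so d ≤ 4.
We prove 4 | 9^m - 5 for all m ≥ 0 by induction on m.
Base case (m = 0): h(0) = -4 = 4·(-1), so 4 | h(0).
Suppose the result is true for m = r, i.e. 4 | h(r). Then
h(r+1) = 9^(r+1) - 5 = 9·(9^r - 5) + 40 = 9·h(r) + 40. The first term is divisible by 4 by the inductive hypothesis, and 40 is divisible by 4. Hence 4 | h(r+1).
By the principle of mathematical induction, the result holds for all m ≥ 0.
Therefore the largest such d is 4.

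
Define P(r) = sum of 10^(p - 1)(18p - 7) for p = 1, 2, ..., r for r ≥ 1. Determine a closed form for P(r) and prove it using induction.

We claim P(r) = 10^r(2r - 1) + 1 for all r ≥ 1.
Base step (r = 1): P(1) = 11, and the closed form gives 11. They agree.
Inductive step: suppose the statement holds for some p ≥ 1, so P(p) = 10^p(2p - 1) + 1.
Then P(p+1) = P(p) + (10^p(18p + 11)) = (10^p(2p - 1) + 1) + (10^p(18p + 11)).
Simplifying, P(p+1) = 20·10^p·p + 10·10^p + 1 = 10^(p+1)(2(p+1) - 1) + 1,
which is the closed form with r = p+1.
By induction, the statement is established for all r ≥ 1.

P(r) = 10^r(2r - 1) + 1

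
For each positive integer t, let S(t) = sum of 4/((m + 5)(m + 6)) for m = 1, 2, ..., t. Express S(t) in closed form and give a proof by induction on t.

S(t) = 2t/(3(t + 6))

We claim S(t) = 2t/(3(t + 6)) for all t ≥ 1.
When t = 1: S(1) = 2/21, and the closed form gives 2/21. They agree.
Inductive step: assume the claim holds for t = m, so S(m) = 2m/(3(m + 6)).
Then S(m+1) = S(m) + (4/((m + 6)(m + 7))) = (2m/(3(m + 6))) + (4/((m + 6)(m + 7))).
Simplifying, S(m+1) = 2(m + 1)/(3(m + 7)) = 2(m+1)/(3((m+1) + 6)),
which is the closed form with t = m+1.
Hence, by induction on t, the claim holds for every t ≥ 1.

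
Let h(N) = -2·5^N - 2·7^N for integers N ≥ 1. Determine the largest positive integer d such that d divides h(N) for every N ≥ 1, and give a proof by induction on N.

Computing the first values: h(1) = -24 and h(2) = -148; gcd(-24, -148) = 4, so d ≤ 4.
We prove 4 | -2·5^N - 2·7^N for all N ≥ 1 by induction on N.
Base step (N = 1): h(1) = -24 = 4·(-6), so 4 | h(1).
Suppose the result is true for N = m, i.e. 4 | h(m). Then
h(m+1) − 7·h(m) = (-2·5^(m+1) - 2·7^(m+1)) − 7·(-2·5^m - 2·7^m) = (-2)·5^m·(5 − 7) = (4)·5^m. Since 4 | h(m) by the inductive hypothesis, 4 | 7·h(m); and 4 | 4 since 4 = 4·1. Therefore 4 | h(m+1).
This completes the induction.
Therefore the largest such d is 4.

d = 4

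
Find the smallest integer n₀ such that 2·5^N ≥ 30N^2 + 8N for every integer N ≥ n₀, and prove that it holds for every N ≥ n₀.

n₀ = 4

At N = 3: 250 < 294, so the inequality fails and n₀ ≥ 4. We prove 2·5^N ≥ 30N^2 + 8N for all N ≥ 4.
For the base case N = 4: 2·5^N = 1250 and 30N^2 + 8N = 512, so 1250 ≥ 512.
Inductive step: assume the claim holds for N = j, so 2·5^j ≥ 30j^2 + 8j.
Then 2·5^(j + 1) = 5·(2·5^j) ≥ 5·(30j^2 + 8j).
Also, for j ≥ 4 we have 5·(30j^2 + 8j) ≥ 30(j+1)^2 + 8(j+1), since 5·(30j^2 + 8j) − (30(j+1)^2 + 8(j+1)) = 120j^2 - 28j - 38, which is nonnegative for all j ≥ 4.
Combining, 2·5^(j + 1) ≥ 30(j+1)^2 + 8(j+1).
This completes the induction.
Hence the smallest such n₀ is 4.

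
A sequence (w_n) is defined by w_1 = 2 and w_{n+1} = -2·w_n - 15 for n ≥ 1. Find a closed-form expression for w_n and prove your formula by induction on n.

Computing the first terms: w_1 = 2, w_2 = -19, w_3 = 23. This suggests w_n = 7(-2)^(n - 1) - 5.
Base step (n = 1): the formula gives 2 = 2 = w_1.
Inductive step: assume the claim holds for n = i, so w_i = 7(-2)^(i - 1) - 5.
Then w_{i+1} = -2·w_i - 15 = -2·(7(-2)^(i - 1) - 5) - 15 = 7(-2)^i - 5 = 7(-2)^((i+1) - 1) - 5,
which is the claimed formula at n = i+1.
Hence, by induction on n, the claim holds for every n ≥ 1.

w_n = 7(-2)^(n - 1) - 5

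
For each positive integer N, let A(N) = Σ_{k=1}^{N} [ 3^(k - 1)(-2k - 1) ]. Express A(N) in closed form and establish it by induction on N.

We claim A(N) = -3^N·N for all N ≥ 1.
Base case (N = 1): A(1) = -3, and the closed form gives -3. They agree.
Inductive step: assume the claim holds for N = k, so A(k) = -3^k·k.
Then A(k+1) = A(k) + (3^k(-2k - 3)) = (-3^k·k) + (3^k(-2k - 3)).
Simplifying, A(k+1) = 3^(k + 1)(-k - 1) = -3^(k+1)·(k+1),
which is the closed form with N = k+1.
This completes the induction.

A(N) = -3^N·N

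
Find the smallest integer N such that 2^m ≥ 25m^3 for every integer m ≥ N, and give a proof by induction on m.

N = 17

At m = 16: 65536 < 102400, so the inequality fails and N ≥ 17. We prove 2^m ≥ 25m^3 for all m ≥ 17.
For the base case m = 17: 2^m = 131072 and 25m^3 = 122825, so 131072 ≥ 122825.
Inductive step: assume the claim holds for m = j, so 2^j ≥ 25j^3.
Then 2^(j + 1) = 2·(2^j) ≥ 2·(25j^3).
Also, for j ≥ 17 we have 2·(25j^3) ≥ 25(j+1)^3, since 2 ≥ (1 + 1/j)^3 for all j ≥ 17.
Combining, 2^(j + 1) ≥ 25(j+1)^3.
This completes the induction.
Hence the smallest such N is 17.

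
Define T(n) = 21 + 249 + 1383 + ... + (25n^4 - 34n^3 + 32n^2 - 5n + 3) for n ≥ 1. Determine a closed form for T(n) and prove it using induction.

We claim T(n) = n(5n^4 + 4n^3 + 2n^2 + 5n + 5) for all n ≥ 1.
Base case (n = 1): T(1) = 21, and the closed form gives 21. They agree.
Inductive step: suppose the statement holds for some p ≥ 1, so T(p) = p(5p^4 + 4p^3 + 2p^2 + 5p + 5).
Then T(p+1) = T(p) + (25p^4 + 66p^3 + 80p^2 + 57p + 21) = (p(5p^4 + 4p^3 + 2p^2 + 5p + 5)) + (25p^4 + 66p^3 + 80p^2 + 57p + 21).
Simplifying, T(p+1) = (p + 1)(5p^4 + 24p^3 + 44p^2 + 41p + 21) = (p+1)(5(p+1)^4 + 4(p+1)^3 + 2(p+1)^2 + 5(p+1) + 5),
which is the closed form with n = p+1.
This completes the induction.

T(n) = n(5n^4 + 4n^3 + 2n^2 + 5n + 5)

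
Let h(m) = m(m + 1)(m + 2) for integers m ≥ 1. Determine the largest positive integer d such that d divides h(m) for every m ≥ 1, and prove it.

d = 6

Computing the first values: h(1) = 6 and h(2) = 24; gcd(6, 24) = 6, so d ≤ 6.
We prove 6 | m(m + 1)(m + 2) for all m ≥ 1 by induction on m.
When m = 1: h(1) = 6 = 6·(1), so 6 | h(1).
For the inductive step, assume it holds for an arbitrary p ≥ 1, i.e. 6 | h(p). Then
h(p+1) − h(p) = (p+1)·(p+2)·(p+3) − p·(p+1)·(p+2) = (p+1)·(p+2)·[(p+3) − p] = 3·(p+1)·(p+2). The product of 2 consecutive integers is divisible by (2)! = 2, so h(p+1) − h(p) is divisible by 3·2 = 6. By the inductive hypothesis 6 | h(p), hence 6 | h(p+1).
This completes the induction.
Therefore the largest such d is 6.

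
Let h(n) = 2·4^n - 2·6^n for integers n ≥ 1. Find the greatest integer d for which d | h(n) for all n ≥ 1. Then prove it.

d = 4

Computing the first values: h(1) = -4 and h(2) = -40; gcd(-4, -40) = 4, so d ≤ 4.
We prove 4 | 2·4^n - 2·6^n for all n ≥ 1 by induction on n.
When n = 1: h(1) = -4 = 4·(-1), so 4 | h(1).
Inductive step: suppose the statement holds for some j ≥ 1, i.e. 4 | h(j). Then
h(j+1) − 6·h(j) = (2·4^(j+1) - 2·6^(j+1)) − 6·(2·4^j - 2·6^j) = (2)·4^j·(4 − 6) = (-4)·4^j. Since 4 | h(j) by the inductive hypothesis, 4 | 6·h(j); and 4 | -4 since -4 = 4·-1. Therefore 4 | h(j+1).
Hence, by induction on n, the claim holds for every n ≥ 1.
Therefore the largest such d is 4.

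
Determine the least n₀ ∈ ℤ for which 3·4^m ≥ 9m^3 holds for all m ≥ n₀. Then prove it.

At m = 3: 192 < 243, so the inequality fails and n₀ ≥ 4. We prove 3·4^m ≥ 9m^3 for all m ≥ 4.
Base case (m = 4): 3·4^m = 768 and 9m^3 = 576, so 768 ≥ 576.
For the inductive step, assume it holds for an arbitrary p ≥ 4, so 3·4^p ≥ 9p^3.
Then 3·4^(p + 1) = 4·(3·4^p) ≥ 4·(9p^3).
Also, for p ≥ 4 we have 4·(9p^3) ≥ 9(p+1)^3, since 4 ≥ (1 + 1/p)^3 for all p ≥ 4.
Combining, 3·4^(p + 1) ≥ 9(p+1)^3.
Hence, by induction on m, the claim holds for every m ≥ 4.
Hence the smallest such n₀ is 4.

n₀ = 4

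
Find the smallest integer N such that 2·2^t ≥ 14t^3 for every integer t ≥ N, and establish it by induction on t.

At t = 14: 32768 < 38416, so the inequality fails and N ≥ 15. We prove 2·2^t ≥ 14t^3 for all t ≥ 15.
Base step (t = 15): 2·2^t = 65536 and 14t^3 = 47250, so 65536 ≥ 47250.
Inductive step: assume the claim holds for t = j, so 2·2^j ≥ 14j^3.
Then 2·2^(j + 1) = 2·(2·2^j) ≥ 2·(14j^3).
Also, for j ≥ 15 we have 2·(14j^3) ≥ 14(j+1)^3, since 2 ≥ (1 + 1/j)^3 for all j ≥ 15.
Combining, 2·2^(j + 1) ≥ 14(j+1)^3.
This completes the induction.
Hence the smallest such N is 15.

N = 15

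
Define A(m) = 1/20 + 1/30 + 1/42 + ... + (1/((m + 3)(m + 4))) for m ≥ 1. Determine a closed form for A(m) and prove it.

We claim A(m) = m/(4(m + 4)) for all m ≥ 1.
For the base case m = 1: A(1) = 1/20, and the closed form gives 1/20. They agree.
Inductive step: assume the claim holds for m = k, so A(k) = k/(4(k + 4)).
Then A(k+1) = A(k) + (1/((k + 4)(k + 5))) = (k/(4(k + 4))) + (1/((k + 4)(k + 5))).
Simplifying, A(k+1) = (k + 1)/(4(k + 5)) = (k+1)/(4((k+1) + 4)),
which is the closed form with m = k+1.
Hence, by induction on m, the claim holds for every m ≥ 1.

A(m) = m/(4(m + 4))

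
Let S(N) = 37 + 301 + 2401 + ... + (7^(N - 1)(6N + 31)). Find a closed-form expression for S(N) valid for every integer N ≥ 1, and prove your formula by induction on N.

S(N) = 7^N(N + 5) - 5

We claim S(N) = 7^N(N + 5) - 5 for all N ≥ 1.
Base step (N = 1): S(1) = 37, and the closed form gives 37. They agree.
For the inductive step, assume it holds for an arbitrary p ≥ 1, so S(p) = 7^p(p + 5) - 5.
Then S(p+1) = S(p) + (7^p(6p + 37)) = (7^p(p + 5) - 5) + (7^p(6p + 37)).
Simplifying, S(p+1) = 7·7^p·p + 42·7^p - 5 = 7^(p+1)((p+1) + 5) - 5,
which is the closed form with N = p+1.
This completes the induction.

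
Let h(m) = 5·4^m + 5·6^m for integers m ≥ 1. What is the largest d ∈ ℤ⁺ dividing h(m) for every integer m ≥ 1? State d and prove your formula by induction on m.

d = 10

Computing the first values: h(1) = 50 and h(2) = 260; gcd(50, 260) = 10, so d ≤ 10.
We prove 10 | 5·4^m + 5·6^m for all m ≥ 1 by induction on m.
Base case (m = 1): h(1) = 50 = 10·(5), so 10 | h(1).
For the inductive step, assume it holds for an arbitrary r ≥ 1, i.e. 10 | h(r). Then
h(r+1) − 6·h(r) = (5·4^(r+1) + 5·6^(r+1)) − 6·(5·4^r + 5·6^r) = (5)·4^r·(4 − 6) = (-10)·4^r. Since 10 | h(r) by the inductive hypothesis, 10 | 6·h(r); and 10 | -10 since -10 = 10·-1. Therefore 10 | h(r+1).
This completes the induction.
Therefore the largest such d is 10.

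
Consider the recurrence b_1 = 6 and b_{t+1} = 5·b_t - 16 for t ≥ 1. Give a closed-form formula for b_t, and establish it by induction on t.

b_t = 2·5^(t - 1) + 4

Computing the first terms: b_1 = 6, b_2 = 14, b_3 = 54. This suggests b_t = 2·5^(t - 1) + 4.
For the base case t = 1: the formula gives 6 = 6 = b_1.
Suppose the result is true for t = r, so b_r = 2·5^(r - 1) + 4.
Then b_{r+1} = 5·b_r - 16 = 5·(2·5^(r - 1) + 4) - 16 = 2·5^r + 4 = 2·5^((r+1) - 1) + 4,
which is the claimed formula at t = r+1.
This completes the induction.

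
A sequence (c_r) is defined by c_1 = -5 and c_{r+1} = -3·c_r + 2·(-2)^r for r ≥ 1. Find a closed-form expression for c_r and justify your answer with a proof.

Computing the first terms: c_1 = -5, c_2 = 11, c_3 = -25. This suggests c_r = -(-2)^(r + 1) - (-3)^(r - 1).
Base step (r = 1): the formula gives -5 = -5 = c_1.
Suppose the result is true for r = i, so c_i = -(-2)^(i + 1) - (-3)^(i - 1).
Then c_{i+1} = -3·c_i + 2·(-2)^i = -3·(-(-2)^(i + 1) - (-3)^(i - 1)) + 2·(-2)^i = -(-2)^(i + 2) - (-3)^i = -(-2)^((i+1) + 1) - (-3)^((i+1) - 1),
which is the claimed formula at r = i+1.
Hence, by induction on r, the claim holds for every r ≥ 1.

c_r = -(-2)^(r + 1) - (-3)^(r - 1)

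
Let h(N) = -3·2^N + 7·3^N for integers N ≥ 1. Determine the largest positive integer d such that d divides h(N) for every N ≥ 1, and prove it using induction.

d = 3

Computing the first values: h(1) = 15 and h(2) = 51; gcd(15, 51) = 3, so d ≤ 3.
We prove 3 | -3·2^N + 7·3^N for all N ≥ 1 by induction on N.
Base step (N = 1): h(1) = 15 = 3·(5), so 3 | h(1).
For the inductive step, assume it holds for an arbitrary m ≥ 1, i.e. 3 | h(m). Then
h(m+1) − 3·h(m) = (-3·2^(m+1) + 7·3^(m+1)) − 3·(-3·2^m + 7·3^m) = (-3)·2^m·(2 − 3) = (3)·2^m. Since 3 | h(m) by the inductive hypothesis, 3 | 3·h(m); and 3 | 3 since 3 = 3·1. Therefore 3 | h(m+1).
Hence, by induction on N, the claim holds for every N ≥ 1.
Therefore the largest such d is 3.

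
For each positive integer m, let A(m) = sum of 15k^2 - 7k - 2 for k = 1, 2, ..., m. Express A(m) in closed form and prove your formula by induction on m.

A(m) = m(5m^2 + 4m - 3)

We claim A(m) = m(5m^2 + 4m - 3) for all m ≥ 1.
Base case (m = 1): A(1) = 6, and the closed form gives 6. They agree.
Inductive step: assume the claim holds for m = k, so A(k) = k(5k^2 + 4k - 3).
Then A(k+1) = A(k) + (15k^2 + 23k + 6) = (k(5k^2 + 4k - 3)) + (15k^2 + 23k + 6).
Simplifying, A(k+1) = (k + 1)(5k^2 + 14k + 6) = (k+1)(5(k+1)^2 + 4(k+1) - 3),
which is the closed form with m = k+1.
Hence, by induction on m, the claim holds for every m ≥ 1.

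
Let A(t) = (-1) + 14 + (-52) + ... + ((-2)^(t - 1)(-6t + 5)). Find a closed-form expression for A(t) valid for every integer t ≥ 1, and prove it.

A(t) = (-2)^t(2t - 1) + 1

We claim A(t) = (-2)^t(2t - 1) + 1 for all t ≥ 1.
Base step (t = 1): A(1) = -1, and the closed form gives -1. They agree.
Inductive step: assume the claim holds for t = r, so A(r) = (-2)^r(2r - 1) + 1.
Then A(r+1) = A(r) + ((-2)^r(-6r - 1)) = ((-2)^r(2r - 1) + 1) + ((-2)^r(-6r - 1)).
Simplifying, A(r+1) = (-2)^(r + 1) - (-2)^(r + 2)r + 1 = (-2)^(r+1)(2(r+1) - 1) + 1,
which is the closed form with t = r+1.
By the principle of mathematical induction, the result holds for all t ≥ 1.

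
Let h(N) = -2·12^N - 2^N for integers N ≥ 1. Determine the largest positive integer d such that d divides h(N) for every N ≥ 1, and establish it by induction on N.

Computing the first values: h(1) = -26 and h(2) = -292; gcd(-26, -292) = 2, so d ≤ 2.
We prove 2 | -2·12^N - 2^N for all N ≥ 1 by induction on N.
Base step (N = 1): h(1) = -26 = 2·(-13), so 2 | h(1).
Inductive step: suppose the statement holds for some p ≥ 1, i.e. 2 | h(p). Then
h(p+1) − 12·h(p) = (-2·12^(p+1) - 2^(p+1)) − 12·(-2·12^p - 2^p) = (-1)·2^p·(2 − 12) = (10)·2^p. Since 2 | h(p) by the inductive hypothesis, 2 | 12·h(p); and 2 | 10 since 10 = 2·5. Therefore 2 | h(p+1).
This completes the induction.
Therefore the largest such d is 2.

d = 2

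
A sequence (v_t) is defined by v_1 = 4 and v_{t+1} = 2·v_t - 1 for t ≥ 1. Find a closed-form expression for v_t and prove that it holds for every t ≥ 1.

v_t = 3·2^(t - 1) + 1

Computing the first terms: v_1 = 4, v_2 = 7, v_3 = 13. This suggests v_t = 3·2^(t - 1) + 1.
Base step (t = 1): the formula gives 4 = 4 = v_1.
Inductive step: assume the claim holds for t = p, so v_p = 3·2^(p - 1) + 1.
Then v_{p+1} = 2·v_p - 1 = 2·(3·2^(p - 1) + 1) - 1 = 3·2^p + 1 = 3·2^((p+1) - 1) + 1,
which is the claimed formula at t = p+1.
Hence, by induction on t, the claim holds for every t ≥ 1.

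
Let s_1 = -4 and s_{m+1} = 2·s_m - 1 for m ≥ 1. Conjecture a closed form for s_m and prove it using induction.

s_m = -5·2^(m - 1) + 1

Computing the first terms: s_1 = -4, s_2 = -9, s_3 = -19. This suggests s_m = -5·2^(m - 1) + 1.
When m = 1: the formula gives -4 = -4 = s_1.
For the inductive step, assume it holds for an arbitrary r ≥ 1, so s_r = -5·2^(r - 1) + 1.
Then s_{r+1} = 2·s_r - 1 = 2·(-5·2^(r - 1) + 1) - 1 = -5·2^r + 1 = -5·2^((r+1) - 1) + 1,
which is the claimed formula at m = r+1.
By induction, the statement is established for all m ≥ 1.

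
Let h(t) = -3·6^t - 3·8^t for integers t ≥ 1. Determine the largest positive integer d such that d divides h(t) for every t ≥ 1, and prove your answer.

Computing the first values: h(1) = -42 and h(2) = -300; gcd(-42, -300) = 6, so d ≤ 6.
We prove 6 | -3·6^t - 3·8^t for all t ≥ 1 by induction on t.
Base case (t = 1): h(1) = -42 = 6·(-7), so 6 | h(1).
For the inductive step, assume it holds for an arbitrary m ≥ 1, i.e. 6 | h(m). Then
h(m+1) − 8·h(m) = (-3·6^(m+1) - 3·8^(m+1)) − 8·(-3·6^m - 3·8^m) = (-3)·6^m·(6 − 8) = (6)·6^m. Since 6 | h(m) by the inductive hypothesis, 6 | 8·h(m); and 6 | 6 since 6 = 6·1. Therefore 6 | h(m+1).
By induction, the statement is established for all t ≥ 1.
Therefore the largest such d is 6.

d = 6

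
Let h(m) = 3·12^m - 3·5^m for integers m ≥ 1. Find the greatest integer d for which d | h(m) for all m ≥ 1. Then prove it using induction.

Computing the first values: h(1) = 21 and h(2) = 357; gcd(21, 357) = 21, so d ≤ 21.
We prove 21 | 3·12^m - 3·5^m for all m ≥ 1 by induction on m.
Base case (m = 1): h(1) = 21 = 21·(1), so 21 | h(1).
Suppose the result is true for m = p, i.e. 21 | h(p). Then
h(p+1) − 12·h(p) = (3·12^(p+1) - 3·5^(p+1)) − 12·(3·12^p - 3·5^p) = (-3)·5^p·(5 − 12) = (21)·5^p. Since 21 | h(p) by the inductive hypothesis, 21 | 12·h(p); and 21 | 21 since 21 = 21·1. Therefore 21 | h(p+1).
This completes the induction.
Therefore the largest such d is 21.

d = 21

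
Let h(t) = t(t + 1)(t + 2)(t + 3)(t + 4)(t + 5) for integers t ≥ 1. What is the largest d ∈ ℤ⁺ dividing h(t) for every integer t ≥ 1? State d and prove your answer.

Computing the first values: h(1) = 720 and h(2) = 5040; gcd(720, 5040) = 720, so d ≤ 720.
We prove 720 | t(t + 1)(t + 2)(t + 3)(t + 4)(t + 5) for all t ≥ 1 by induction on t.
When t = 1: h(1) = 720 = 720·(1), so 720 | h(1).
For the inductive step, assume it holds for an arbitrary p ≥ 1, i.e. 720 | h(p). Then
h(p+1) − h(p) = (p+1)·(p+2)·(p+3)·(p+4)·(p+5)·(p+6) − p·(p+1)·(p+2)·(p+3)·(p+4)·(p+5) = (p+1)·(p+2)·(p+3)·(p+4)·(p+5)·[(p+6) − p] = 6·(p+1)·(p+2)·(p+3)·(p+4)·(p+5). The product of 5 consecutive integers is divisible by (5)! = 120, so h(p+1) − h(p) is divisible by 6·120 = 720. By the inductive hypothesis 720 | h(p), hence 720 | h(p+1).
This completes the induction.
Therefore the largest such d is 720.

d = 720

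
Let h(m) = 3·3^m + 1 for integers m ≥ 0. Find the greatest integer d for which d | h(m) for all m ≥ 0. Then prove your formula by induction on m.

d = 2

Computing the first values: h(0) = 4 and h(1) = 10; gcd(4, 10) = 2, so d ≤ 2.
We prove 2 | 3·3^m + 1 for all m ≥ 0 by induction on m.
Base step (m = 0): h(0) = 4 = 2·(2), so 2 | h(0).
Inductive step: suppose the statement holds for some r ≥ 0, i.e. 2 | h(r). Then
h(r+1) = 3·3^(r+1) + 1 = 3·(3·3^r + 1) - 2 = 3·h(r) - 2. The first term is divisible by 2 by the inductive hypothesis, and -2 is divisible by 2. Hence 2 | h(r+1).
Hence, by induction on m, the claim holds for every m ≥ 0.
Therefore the largest such d is 2.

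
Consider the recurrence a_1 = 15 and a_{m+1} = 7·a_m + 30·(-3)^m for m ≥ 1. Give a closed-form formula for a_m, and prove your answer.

a_m = (-3)^(m + 1) + 6·7^(m - 1)

Computing the first terms: a_1 = 15, a_2 = 15, a_3 = 375. This suggests a_m = (-3)^(m + 1) + 6·7^(m - 1).
For the base case m = 1: the formula gives 15 = 15 = a_1.
Suppose the result is true for m = p, so a_p = (-3)^(p + 1) + 6·7^(p - 1).
Then a_{p+1} = 7·a_p + 30·(-3)^p = 7·((-3)^(p + 1) + 6·7^(p - 1)) + 30·(-3)^p = (-3)^(p + 2) + 6·7^p = (-3)^((p+1) + 1) + 6·7^((p+1) - 1),
which is the claimed formula at m = p+1.
By induction, the statement is established for all m ≥ 1.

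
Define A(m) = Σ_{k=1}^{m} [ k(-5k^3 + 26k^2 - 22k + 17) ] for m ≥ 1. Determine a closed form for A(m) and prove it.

We claim A(m) = -m(m - 5)(m + 1)(m^2 + 1) for all m ≥ 1.
Base case (m = 1): A(1) = 16, and the closed form gives 16. They agree.
Suppose the result is true for m = k, so A(k) = k(-k^4 + 4k^3 + 4k^2 + 4k + 5).
Then A(k+1) = A(k) + (-5k^4 + 6k^3 + 26k^2 + 31k + 16) = (k(-k^4 + 4k^3 + 4k^2 + 4k + 5)) + (-5k^4 + 6k^3 + 26k^2 + 31k + 16).
Simplifying, A(k+1) = -(k - 4)(k + 1)(k + 2)(k^2 + 2k + 2) = -(k+1)((k+1) - 5)((k+1) + 1)((k+1)^2 + 1),
which is the closed form with m = k+1.
Hence, by induction on m, the claim holds for every m ≥ 1.

A(m) = -m(m - 5)(m + 1)(m^2 + 1)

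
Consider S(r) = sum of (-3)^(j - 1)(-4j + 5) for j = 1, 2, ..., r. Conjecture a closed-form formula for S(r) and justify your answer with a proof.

S(r) = (-3)^r(r - 1) + 1

We claim S(r) = (-3)^r(r - 1) + 1 for all r ≥ 1.
Base step (r = 1): S(1) = 1, and the closed form gives 1. They agree.
Inductive step: suppose the statement holds for some j ≥ 1, so S(j) = (-3)^j(j - 1) + 1.
Then S(j+1) = S(j) + ((-3)^j(-4j + 1)) = ((-3)^j(j - 1) + 1) + ((-3)^j(-4j + 1)).
Simplifying, S(j+1) = (-3)^(j + 1)j + 1 = (-3)^(j+1)((j+1) - 1) + 1,
which is the closed form with r = j+1.
This completes the induction.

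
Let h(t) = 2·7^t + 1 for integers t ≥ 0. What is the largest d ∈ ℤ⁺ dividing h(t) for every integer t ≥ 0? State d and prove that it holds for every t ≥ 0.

Computing the first values: h(0) = 3 and h(1) = 15; gcd(3, 15) = 3, so d ≤ 3.
We prove 3 | 2·7^t + 1 for all t ≥ 0 by induction on t.
Base case (t = 0): h(0) = 3 = 3·(1), so 3 | h(0).
For the inductive step, assume it holds for an arbitrary p ≥ 0, i.e. 3 | h(p). Then
h(p+1) = 2·7^(p+1) + 1 = 7·(2·7^p + 1) - 6 = 7·h(p) - 6. The first term is divisible by 3 by the inductive hypothesis, and -6 is divisible by 3. Hence 3 | h(p+1).
Hence, by induction on t, the claim holds for every t ≥ 0.
Therefore the largest such d is 3.

d = 3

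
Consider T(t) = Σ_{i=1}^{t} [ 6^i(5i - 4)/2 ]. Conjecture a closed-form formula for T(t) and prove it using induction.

We claim T(t) = 3·6^t(t - 1) + 3 for all t ≥ 1.
For the base case t = 1: T(1) = 3, and the closed form gives 3. They agree.
Suppose the result is true for t = i, so T(i) = 3·6^i(i - 1) + 3.
Then T(i+1) = T(i) + (6^i(15i + 3)) = (3·6^i(i - 1) + 3) + (6^i(15i + 3)).
Simplifying, T(i+1) = 18·6^i·i + 3 = 3·6^(i+1)((i+1) - 1) + 3,
which is the closed form with t = i+1.
By the principle of mathematical induction, the result holds for all t ≥ 1.

T(t) = 3·6^t(t - 1) + 3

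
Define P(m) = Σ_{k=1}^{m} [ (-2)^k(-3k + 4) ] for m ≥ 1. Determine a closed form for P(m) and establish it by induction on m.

P(m) = 2(-2)^m(-m + 1) - 2

We claim P(m) = 2(-2)^m(-m + 1) - 2 for all m ≥ 1.
Base step (m = 1): P(1) = -2, and the closed form gives -2. They agree.
Suppose the result is true for m = k, so P(k) = 2(-2)^k(-k + 1) - 2.
Then P(k+1) = P(k) + ((-2)^(k + 1)(-3k + 1)) = (2(-2)^k(-k + 1) - 2) + ((-2)^(k + 1)(-3k + 1)).
Simplifying, P(k+1) = 4(-2)^k·k - 2 = 2(-2)^(k+1)(-(k+1) + 1) - 2,
which is the closed form with m = k+1.
By the principle of mathematical induction, the result holds for all m ≥ 1.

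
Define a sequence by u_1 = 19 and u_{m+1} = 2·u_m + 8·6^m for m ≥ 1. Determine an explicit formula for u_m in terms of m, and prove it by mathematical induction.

Computing the first terms: u_1 = 19, u_2 = 86, u_3 = 460. This suggests u_m = 7·2^(m - 1) + 2·6^m.
For the base case m = 1: the formula gives 19 = 19 = u_1.
Suppose the result is true for m = i, so u_i = 7·2^(i - 1) + 2·6^i.
Then u_{i+1} = 2·u_i + 8·6^i = 2·(7·2^(i - 1) + 2·6^i) + 8·6^i = 7·2^i + 2·6^(i + 1) = 7·2^((i+1) - 1) + 2·6^(i+1),
which is the claimed formula at m = i+1.
Hence, by induction on m, the claim holds for every m ≥ 1.

u_m = 7·2^(m - 1) + 2·6^m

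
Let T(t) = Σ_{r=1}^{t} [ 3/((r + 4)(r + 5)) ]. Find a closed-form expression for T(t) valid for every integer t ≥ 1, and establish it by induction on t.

T(t) = 3t/(5(t + 5))

We claim T(t) = 3t/(5(t + 5)) for all t ≥ 1.
For the base case t = 1: T(1) = 1/10, and the closed form gives 1/10. They agree.
For the inductive step, assume it holds for an arbitrary r ≥ 1, so T(r) = 3r/(5(r + 5)).
Then T(r+1) = T(r) + (3/((r + 5)(r + 6))) = (3r/(5(r + 5))) + (3/((r + 5)(r + 6))).
Simplifying, T(r+1) = 3(r + 1)/(5(r + 6)) = 3(r+1)/(5((r+1) + 5)),
which is the closed form with t = r+1.
Hence, by induction on t, the claim holds for every t ≥ 1.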